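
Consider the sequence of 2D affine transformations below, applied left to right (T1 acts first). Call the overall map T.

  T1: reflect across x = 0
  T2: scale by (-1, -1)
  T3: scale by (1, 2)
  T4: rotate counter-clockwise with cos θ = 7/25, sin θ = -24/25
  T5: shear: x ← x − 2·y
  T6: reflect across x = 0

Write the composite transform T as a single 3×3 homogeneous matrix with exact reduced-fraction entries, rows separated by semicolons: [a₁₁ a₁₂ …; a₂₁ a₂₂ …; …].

T = [-11/5 4/5 0; -24/25 -14/25 0; 0 0 1]

T1 = [-1 0 0; 0 1 0; 0 0 1]
T2·T1 = [1 0 0; 0 -1 0; 0 0 1]
T3·…·T1 = [1 0 0; 0 -2 0; 0 0 1]
T4·…·T1 = [7/25 -48/25 0; -24/25 -14/25 0; 0 0 1]
T5·…·T1 = [11/5 -4/5 0; -24/25 -14/25 0; 0 0 1]
T6·…·T1 = [-11/5 4/5 0; -24/25 -14/25 0; 0 0 1]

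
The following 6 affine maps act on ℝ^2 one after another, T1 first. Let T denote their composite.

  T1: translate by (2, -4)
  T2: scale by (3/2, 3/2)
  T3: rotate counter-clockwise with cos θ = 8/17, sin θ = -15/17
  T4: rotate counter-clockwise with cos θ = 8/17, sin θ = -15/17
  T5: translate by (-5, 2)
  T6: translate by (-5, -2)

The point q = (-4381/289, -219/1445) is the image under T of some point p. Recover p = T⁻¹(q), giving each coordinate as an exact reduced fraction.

T1 = [1 0 2; 0 1 -4; 0 0 1]
T2·T1 = [3/2 0 3; 0 3/2 -6; 0 0 1]
T3·…·T1 = [12/17 45/34 -66/17; -45/34 12/17 -93/17; 0 0 1]
T4·…·T1 = [-483/578 360/289 -1923/289; -360/289 -483/578 246/289; 0 0 1]
T5·…·T1 = [-483/578 360/289 -3368/289; -360/289 -483/578 824/289; 0 0 1]
T6·…·T1 = [-483/578 360/289 -4813/289; -360/289 -483/578 246/289; 0 0 1]
det M = 9/4; M⁻¹ = [-322/867 -160/289 -4954/867; 160/289 -322/867 2756/289; 0 0 1]
M⁻¹ · (-4381/289, -219/1445)ᵀ = (0, 6/5)ᵀ

p = (0, 6/5)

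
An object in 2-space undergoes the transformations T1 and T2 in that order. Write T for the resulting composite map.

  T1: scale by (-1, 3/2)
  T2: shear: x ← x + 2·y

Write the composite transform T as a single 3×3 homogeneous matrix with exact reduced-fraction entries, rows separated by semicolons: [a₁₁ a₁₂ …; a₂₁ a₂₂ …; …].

T1 = [-1 0 0; 0 3/2 0; 0 0 1]
T2·T1 = [-1 3 0; 0 3/2 0; 0 0 1]

T = [-1 3 0; 0 3/2 0; 0 0 1]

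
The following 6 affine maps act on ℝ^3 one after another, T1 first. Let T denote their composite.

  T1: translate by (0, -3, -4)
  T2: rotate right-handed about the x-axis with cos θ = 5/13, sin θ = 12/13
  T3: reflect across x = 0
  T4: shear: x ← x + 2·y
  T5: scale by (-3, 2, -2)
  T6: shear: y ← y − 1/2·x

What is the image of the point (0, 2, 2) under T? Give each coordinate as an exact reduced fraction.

T(p) = (-114/13, 95/13, 44/13)

T1 translate by (0, -3, -4): (0, 2, 2) → (0, -1, -2)
T2 rotate right-handed about the x-axis with cos θ = 5/13, sin θ = 12/13: (0, -1, -2) → (0, 19/13, -22/13)
T3 reflect across x = 0: (0, 19/13, -22/13) → (0, 19/13, -22/13)
T4 shear: x ← x + 2·y: (0, 19/13, -22/13) → (38/13, 19/13, -22/13)
T5 scale by (-3, 2, -2): (38/13, 19/13, -22/13) → (-114/13, 38/13, 44/13)
T6 shear: y ← y − 1/2·x: (-114/13, 38/13, 44/13) → (-114/13, 95/13, 44/13)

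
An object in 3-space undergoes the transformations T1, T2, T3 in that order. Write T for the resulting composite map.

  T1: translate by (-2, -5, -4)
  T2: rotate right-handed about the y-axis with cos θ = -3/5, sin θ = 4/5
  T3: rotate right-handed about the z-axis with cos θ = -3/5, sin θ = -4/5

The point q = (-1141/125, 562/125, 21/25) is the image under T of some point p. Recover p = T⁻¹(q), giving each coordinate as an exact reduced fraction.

T1 = [1 0 0 -2; 0 1 0 -5; 0 0 1 -4; 0 0 0 1]
T2·T1 = [-3/5 0 4/5 -2; 0 1 0 -5; -4/5 0 -3/5 4; 0 0 0 1]
T3·…·T1 = [9/25 4/5 -12/25 -14/5; 12/25 -3/5 -16/25 23/5; -4/5 0 -3/5 4; 0 0 0 1]
det M = 1; M⁻¹ = [9/25 12/25 -4/5 2; 4/5 -3/5 0 5; -12/25 -16/25 -3/5 4; 0 0 0 1]
M⁻¹ · (-1141/125, 562/125, 21/25)ᵀ = (1/5, -5, 5)ᵀ

p = (1/5, -5, 5)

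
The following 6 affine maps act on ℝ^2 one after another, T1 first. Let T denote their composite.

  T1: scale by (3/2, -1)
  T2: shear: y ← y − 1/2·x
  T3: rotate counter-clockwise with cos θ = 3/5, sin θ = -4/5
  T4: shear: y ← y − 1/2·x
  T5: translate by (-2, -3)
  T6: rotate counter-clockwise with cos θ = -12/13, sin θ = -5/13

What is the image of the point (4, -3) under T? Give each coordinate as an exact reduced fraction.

T(p) = (-336/65, 536/65)

T1 scale by (3/2, -1): (4, -3) → (6, 3)
T2 shear: y ← y − 1/2·x: (6, 3) → (6, 0)
T3 rotate counter-clockwise with cos θ = 3/5, sin θ = -4/5: (6, 0) → (18/5, -24/5)
T4 shear: y ← y − 1/2·x: (18/5, -24/5) → (18/5, -33/5)
T5 translate by (-2, -3): (18/5, -33/5) → (8/5, -48/5)
T6 rotate counter-clockwise with cos θ = -12/13, sin θ = -5/13: (8/5, -48/5) → (-336/65, 536/65)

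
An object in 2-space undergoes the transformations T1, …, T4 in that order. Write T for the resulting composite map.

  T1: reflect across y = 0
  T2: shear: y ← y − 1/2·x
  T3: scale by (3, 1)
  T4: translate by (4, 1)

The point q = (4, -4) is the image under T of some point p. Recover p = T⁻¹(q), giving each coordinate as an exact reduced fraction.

T1 = [1 0 0; 0 -1 0; 0 0 1]
T2·T1 = [1 0 0; -1/2 -1 0; 0 0 1]
T3·…·T1 = [3 0 0; -1/2 -1 0; 0 0 1]
T4·…·T1 = [3 0 4; -1/2 -1 1; 0 0 1]
det M = -3; M⁻¹ = [1/3 0 -4/3; -1/6 -1 5/3; 0 0 1]
M⁻¹ · (4, -4)ᵀ = (0, 5)ᵀ

p = (0, 5)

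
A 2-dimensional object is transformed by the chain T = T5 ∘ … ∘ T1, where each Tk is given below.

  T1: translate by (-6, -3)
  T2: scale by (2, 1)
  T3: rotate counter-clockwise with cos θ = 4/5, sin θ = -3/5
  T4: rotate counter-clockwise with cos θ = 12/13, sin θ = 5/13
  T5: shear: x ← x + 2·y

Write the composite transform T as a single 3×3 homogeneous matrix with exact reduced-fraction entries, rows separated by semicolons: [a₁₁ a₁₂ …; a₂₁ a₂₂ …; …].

T = [62/65 142/65 -798/65; -32/65 63/65 3/65; 0 0 1]

T1 = [1 0 -6; 0 1 -3; 0 0 1]
T2·T1 = [2 0 -12; 0 1 -3; 0 0 1]
T3·…·T1 = [8/5 3/5 -57/5; -6/5 4/5 24/5; 0 0 1]
T4·…·T1 = [126/65 16/65 -804/65; -32/65 63/65 3/65; 0 0 1]
T5·…·T1 = [62/65 142/65 -798/65; -32/65 63/65 3/65; 0 0 1]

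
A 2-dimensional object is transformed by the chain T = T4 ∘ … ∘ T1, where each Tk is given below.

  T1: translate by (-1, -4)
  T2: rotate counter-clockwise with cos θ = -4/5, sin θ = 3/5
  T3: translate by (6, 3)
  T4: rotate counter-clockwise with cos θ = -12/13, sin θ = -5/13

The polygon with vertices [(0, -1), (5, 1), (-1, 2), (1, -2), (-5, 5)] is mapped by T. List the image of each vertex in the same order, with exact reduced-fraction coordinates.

image vertices: (-428/65, -629/65), (-81/65, -583/65), (-443/65, -424/65), (-381/65, -708/65), (-647/65, -171/65)

T1 translate by (-1, -4): (0, -1) → (-1, -5); (5, 1) → (4, -3); (-1, 2) → (-2, -2); (1, -2) → (0, -6); (-5, 5) → (-6, 1)
T2 rotate counter-clockwise with cos θ = -4/5, sin θ = 3/5: (-1, -5) → (19/5, 17/5); (4, -3) → (-7/5, 24/5); (-2, -2) → (14/5, 2/5); (0, -6) → (18/5, 24/5); (-6, 1) → (21/5, -22/5)
T3 translate by (6, 3): (19/5, 17/5) → (49/5, 32/5); (-7/5, 24/5) → (23/5, 39/5); (14/5, 2/5) → (44/5, 17/5); (18/5, 24/5) → (48/5, 39/5); (21/5, -22/5) → (51/5, -7/5)
T4 rotate counter-clockwise with cos θ = -12/13, sin θ = -5/13: (49/5, 32/5) → (-428/65, -629/65); (23/5, 39/5) → (-81/65, -583/65); (44/5, 17/5) → (-443/65, -424/65); (48/5, 39/5) → (-381/65, -708/65); (51/5, -7/5) → (-647/65, -171/65)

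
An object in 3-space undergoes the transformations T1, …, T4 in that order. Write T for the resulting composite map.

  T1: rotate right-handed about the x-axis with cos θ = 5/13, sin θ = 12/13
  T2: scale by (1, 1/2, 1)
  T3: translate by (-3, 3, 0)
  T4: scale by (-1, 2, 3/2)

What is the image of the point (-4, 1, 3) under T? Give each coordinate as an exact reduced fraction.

T1 rotate right-handed about the x-axis with cos θ = 5/13, sin θ = 12/13: (-4, 1, 3) → (-4, -31/13, 27/13)
T2 scale by (1, 1/2, 1): (-4, -31/13, 27/13) → (-4, -31/26, 27/13)
T3 translate by (-3, 3, 0): (-4, -31/26, 27/13) → (-7, 47/26, 27/13)
T4 scale by (-1, 2, 3/2): (-7, 47/26, 27/13) → (7, 47/13, 81/26)

T(p) = (7, 47/13, 81/26)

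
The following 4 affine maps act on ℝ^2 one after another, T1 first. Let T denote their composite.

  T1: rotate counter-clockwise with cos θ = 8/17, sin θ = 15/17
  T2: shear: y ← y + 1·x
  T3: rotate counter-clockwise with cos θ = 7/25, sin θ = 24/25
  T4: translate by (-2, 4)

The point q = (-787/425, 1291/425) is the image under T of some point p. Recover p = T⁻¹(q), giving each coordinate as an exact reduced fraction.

p = (0, 1)

T1 = [8/17 -15/17 0; 15/17 8/17 0; 0 0 1]
T2·T1 = [8/17 -15/17 0; 23/17 -7/17 0; 0 0 1]
T3·…·T1 = [-496/425 63/425 0; 353/425 -409/425 0; 0 0 1]
T4·…·T1 = [-496/425 63/425 -2; 353/425 -409/425 4; 0 0 1]
det M = 1; M⁻¹ = [-409/425 -63/425 -566/425; -353/425 -496/425 1278/425; 0 0 1]
M⁻¹ · (-787/425, 1291/425)ᵀ = (0, 1)ᵀ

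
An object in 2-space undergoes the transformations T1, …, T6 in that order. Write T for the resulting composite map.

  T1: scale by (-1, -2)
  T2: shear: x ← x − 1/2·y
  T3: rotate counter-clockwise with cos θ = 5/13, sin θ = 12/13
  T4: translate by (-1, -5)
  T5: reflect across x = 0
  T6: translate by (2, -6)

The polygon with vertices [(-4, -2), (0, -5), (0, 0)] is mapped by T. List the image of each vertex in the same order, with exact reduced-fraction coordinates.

T1 scale by (-1, -2): (-4, -2) → (4, 4); (0, -5) → (0, 10); (0, 0) → (0, 0)
T2 shear: x ← x − 1/2·y: (4, 4) → (2, 4); (0, 10) → (-5, 10); (0, 0) → (0, 0)
T3 rotate counter-clockwise with cos θ = 5/13, sin θ = 12/13: (2, 4) → (-38/13, 44/13); (-5, 10) → (-145/13, -10/13); (0, 0) → (0, 0)
T4 translate by (-1, -5): (-38/13, 44/13) → (-51/13, -21/13); (-145/13, -10/13) → (-158/13, -75/13); (0, 0) → (-1, -5)
T5 reflect across x = 0: (-51/13, -21/13) → (51/13, -21/13); (-158/13, -75/13) → (158/13, -75/13); (-1, -5) → (1, -5)
T6 translate by (2, -6): (51/13, -21/13) → (77/13, -99/13); (158/13, -75/13) → (184/13, -153/13); (1, -5) → (3, -11)

image vertices: (77/13, -99/13), (184/13, -153/13), (3, -11)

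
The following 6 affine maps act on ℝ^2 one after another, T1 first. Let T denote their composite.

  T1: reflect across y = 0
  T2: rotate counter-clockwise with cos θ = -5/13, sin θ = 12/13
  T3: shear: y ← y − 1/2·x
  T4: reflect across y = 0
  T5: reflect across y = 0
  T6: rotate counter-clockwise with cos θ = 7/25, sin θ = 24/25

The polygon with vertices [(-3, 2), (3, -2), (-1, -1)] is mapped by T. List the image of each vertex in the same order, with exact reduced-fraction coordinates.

image vertices: (21/5, 19/10), (-21/5, -19/10), (11/13, -21/26)

T1 reflect across y = 0: (-3, 2) → (-3, -2); (3, -2) → (3, 2); (-1, -1) → (-1, 1)
T2 rotate counter-clockwise with cos θ = -5/13, sin θ = 12/13: (-3, -2) → (3, -2); (3, 2) → (-3, 2); (-1, 1) → (-7/13, -17/13)
T3 shear: y ← y − 1/2·x: (3, -2) → (3, -7/2); (-3, 2) → (-3, 7/2); (-7/13, -17/13) → (-7/13, -27/26)
T4 reflect across y = 0: (3, -7/2) → (3, 7/2); (-3, 7/2) → (-3, -7/2); (-7/13, -27/26) → (-7/13, 27/26)
T5 reflect across y = 0: (3, 7/2) → (3, -7/2); (-3, -7/2) → (-3, 7/2); (-7/13, 27/26) → (-7/13, -27/26)
T6 rotate counter-clockwise with cos θ = 7/25, sin θ = 24/25: (3, -7/2) → (21/5, 19/10); (-3, 7/2) → (-21/5, -19/10); (-7/13, -27/26) → (11/13, -21/26)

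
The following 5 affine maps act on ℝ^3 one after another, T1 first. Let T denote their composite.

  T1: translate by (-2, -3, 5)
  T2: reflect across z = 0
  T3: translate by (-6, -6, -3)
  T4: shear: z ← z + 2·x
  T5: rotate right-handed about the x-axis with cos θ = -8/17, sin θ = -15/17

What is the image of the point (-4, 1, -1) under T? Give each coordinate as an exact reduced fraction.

T(p) = (-12, -401/17, 368/17)

T1 translate by (-2, -3, 5): (-4, 1, -1) → (-6, -2, 4)
T2 reflect across z = 0: (-6, -2, 4) → (-6, -2, -4)
T3 translate by (-6, -6, -3): (-6, -2, -4) → (-12, -8, -7)
T4 shear: z ← z + 2·x: (-12, -8, -7) → (-12, -8, -31)
T5 rotate right-handed about the x-axis with cos θ = -8/17, sin θ = -15/17: (-12, -8, -31) → (-12, -401/17, 368/17)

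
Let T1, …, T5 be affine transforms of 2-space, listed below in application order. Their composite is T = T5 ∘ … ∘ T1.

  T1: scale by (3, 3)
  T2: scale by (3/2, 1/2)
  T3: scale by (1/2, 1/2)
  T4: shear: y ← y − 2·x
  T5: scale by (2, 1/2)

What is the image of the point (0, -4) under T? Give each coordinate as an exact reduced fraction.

T1 scale by (3, 3): (0, -4) → (0, -12)
T2 scale by (3/2, 1/2): (0, -12) → (0, -6)
T3 scale by (1/2, 1/2): (0, -6) → (0, -3)
T4 shear: y ← y − 2·x: (0, -3) → (0, -3)
T5 scale by (2, 1/2): (0, -3) → (0, -3/2)

T(p) = (0, -3/2)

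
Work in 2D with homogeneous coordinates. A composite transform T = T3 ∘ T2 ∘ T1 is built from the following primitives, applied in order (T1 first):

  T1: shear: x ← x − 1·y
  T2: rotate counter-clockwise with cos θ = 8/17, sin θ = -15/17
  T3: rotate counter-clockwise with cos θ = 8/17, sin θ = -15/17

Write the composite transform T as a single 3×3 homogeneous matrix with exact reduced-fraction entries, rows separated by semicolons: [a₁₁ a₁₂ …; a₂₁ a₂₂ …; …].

T1 = [1 -1 0; 0 1 0; 0 0 1]
T2·T1 = [8/17 7/17 0; -15/17 23/17 0; 0 0 1]
T3·…·T1 = [-161/289 401/289 0; -240/289 79/289 0; 0 0 1]

T = [-161/289 401/289 0; -240/289 79/289 0; 0 0 1]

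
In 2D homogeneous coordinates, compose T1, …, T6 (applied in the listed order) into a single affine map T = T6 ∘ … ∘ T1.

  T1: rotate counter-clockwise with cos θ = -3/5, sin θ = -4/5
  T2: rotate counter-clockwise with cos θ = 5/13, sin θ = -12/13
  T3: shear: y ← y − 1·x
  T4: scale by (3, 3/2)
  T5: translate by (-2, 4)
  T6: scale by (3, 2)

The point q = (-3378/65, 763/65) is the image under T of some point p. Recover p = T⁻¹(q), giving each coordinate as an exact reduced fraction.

T1 = [-3/5 4/5 0; -4/5 -3/5 0; 0 0 1]
T2·T1 = [-63/65 -16/65 0; 16/65 -63/65 0; 0 0 1]
T3·…·T1 = [-63/65 -16/65 0; 79/65 -47/65 0; 0 0 1]
T4·…·T1 = [-189/65 -48/65 0; 237/130 -141/130 0; 0 0 1]
T5·…·T1 = [-189/65 -48/65 -2; 237/130 -141/130 4; 0 0 1]
T6·…·T1 = [-567/65 -144/65 -6; 237/65 -141/65 8; 0 0 1]
det M = 27; M⁻¹ = [-47/585 16/195 -74/65; -79/585 -21/65 346/195; 0 0 1]
M⁻¹ · (-3378/65, 763/65)ᵀ = (4, 5)ᵀ

p = (4, 5)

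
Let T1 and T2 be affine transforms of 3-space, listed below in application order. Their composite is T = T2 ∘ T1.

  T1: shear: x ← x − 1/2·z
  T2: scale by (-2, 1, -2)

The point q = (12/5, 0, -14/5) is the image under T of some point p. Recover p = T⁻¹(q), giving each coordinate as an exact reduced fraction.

p = (-1/2, 0, 7/5)

T1 = [1 0 -1/2 0; 0 1 0 0; 0 0 1 0; 0 0 0 1]
T2·T1 = [-2 0 1 0; 0 1 0 0; 0 0 -2 0; 0 0 0 1]
det M = 4; M⁻¹ = [-1/2 0 -1/4 0; 0 1 0 0; 0 0 -1/2 0; 0 0 0 1]
M⁻¹ · (12/5, 0, -14/5)ᵀ = (-1/2, 0, 7/5)ᵀ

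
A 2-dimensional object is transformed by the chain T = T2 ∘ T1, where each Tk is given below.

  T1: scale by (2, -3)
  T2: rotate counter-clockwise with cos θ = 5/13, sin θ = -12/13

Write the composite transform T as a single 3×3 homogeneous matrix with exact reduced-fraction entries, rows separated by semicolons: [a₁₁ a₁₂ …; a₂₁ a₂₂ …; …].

T = [10/13 -36/13 0; -24/13 -15/13 0; 0 0 1]

T1 = [2 0 0; 0 -3 0; 0 0 1]
T2·T1 = [10/13 -36/13 0; -24/13 -15/13 0; 0 0 1]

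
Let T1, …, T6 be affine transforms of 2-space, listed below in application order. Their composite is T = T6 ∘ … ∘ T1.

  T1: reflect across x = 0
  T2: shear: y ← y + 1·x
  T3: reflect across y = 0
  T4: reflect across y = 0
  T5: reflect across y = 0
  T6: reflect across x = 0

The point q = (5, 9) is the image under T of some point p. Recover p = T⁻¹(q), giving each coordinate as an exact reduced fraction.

T1 = [-1 0 0; 0 1 0; 0 0 1]
T2·T1 = [-1 0 0; -1 1 0; 0 0 1]
T3·…·T1 = [-1 0 0; 1 -1 0; 0 0 1]
T4·…·T1 = [-1 0 0; -1 1 0; 0 0 1]
T5·…·T1 = [-1 0 0; 1 -1 0; 0 0 1]
T6·…·T1 = [1 0 0; 1 -1 0; 0 0 1]
det M = -1; M⁻¹ = [1 0 0; 1 -1 0; 0 0 1]
M⁻¹ · (5, 9)ᵀ = (5, -4)ᵀ

p = (5, -4)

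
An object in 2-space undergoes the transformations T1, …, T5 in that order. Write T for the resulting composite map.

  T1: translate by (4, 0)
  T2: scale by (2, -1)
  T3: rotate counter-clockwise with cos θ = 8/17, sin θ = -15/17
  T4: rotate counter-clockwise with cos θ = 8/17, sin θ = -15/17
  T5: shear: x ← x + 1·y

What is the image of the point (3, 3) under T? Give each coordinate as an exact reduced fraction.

T1 translate by (4, 0): (3, 3) → (7, 3)
T2 scale by (2, -1): (7, 3) → (14, -3)
T3 rotate counter-clockwise with cos θ = 8/17, sin θ = -15/17: (14, -3) → (67/17, -234/17)
T4 rotate counter-clockwise with cos θ = 8/17, sin θ = -15/17: (67/17, -234/17) → (-2974/289, -2877/289)
T5 shear: x ← x + 1·y: (-2974/289, -2877/289) → (-5851/289, -2877/289)

T(p) = (-5851/289, -2877/289)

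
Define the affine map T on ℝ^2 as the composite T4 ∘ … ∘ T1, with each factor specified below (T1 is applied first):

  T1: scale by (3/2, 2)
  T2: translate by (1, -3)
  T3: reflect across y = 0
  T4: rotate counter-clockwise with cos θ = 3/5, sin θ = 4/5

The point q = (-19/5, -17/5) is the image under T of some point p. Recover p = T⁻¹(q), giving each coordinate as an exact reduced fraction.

p = (-4, 1)

T1 = [3/2 0 0; 0 2 0; 0 0 1]
T2·T1 = [3/2 0 1; 0 2 -3; 0 0 1]
T3·…·T1 = [3/2 0 1; 0 -2 3; 0 0 1]
T4·…·T1 = [9/10 8/5 -9/5; 6/5 -6/5 13/5; 0 0 1]
det M = -3; M⁻¹ = [2/5 8/15 -2/3; 2/5 -3/10 3/2; 0 0 1]
M⁻¹ · (-19/5, -17/5)ᵀ = (-4, 1)ᵀ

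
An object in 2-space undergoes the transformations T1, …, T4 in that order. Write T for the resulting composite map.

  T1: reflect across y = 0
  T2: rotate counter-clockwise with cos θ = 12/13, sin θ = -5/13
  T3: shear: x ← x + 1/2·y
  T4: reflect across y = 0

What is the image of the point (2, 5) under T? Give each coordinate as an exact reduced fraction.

T1 reflect across y = 0: (2, 5) → (2, -5)
T2 rotate counter-clockwise with cos θ = 12/13, sin θ = -5/13: (2, -5) → (-1/13, -70/13)
T3 shear: x ← x + 1/2·y: (-1/13, -70/13) → (-36/13, -70/13)
T4 reflect across y = 0: (-36/13, -70/13) → (-36/13, 70/13)

T(p) = (-36/13, 70/13)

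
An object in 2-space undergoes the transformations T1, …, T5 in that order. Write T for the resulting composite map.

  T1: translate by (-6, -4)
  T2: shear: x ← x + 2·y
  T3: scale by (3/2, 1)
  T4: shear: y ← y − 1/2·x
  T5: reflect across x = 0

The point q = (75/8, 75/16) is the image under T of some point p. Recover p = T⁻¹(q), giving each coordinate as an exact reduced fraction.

p = (-1/4, 4)

T1 = [1 0 -6; 0 1 -4; 0 0 1]
T2·T1 = [1 2 -14; 0 1 -4; 0 0 1]
T3·…·T1 = [3/2 3 -21; 0 1 -4; 0 0 1]
T4·…·T1 = [3/2 3 -21; -3/4 -1/2 13/2; 0 0 1]
T5·…·T1 = [-3/2 -3 21; -3/4 -1/2 13/2; 0 0 1]
det M = -3/2; M⁻¹ = [1/3 -2 6; -1/2 1 4; 0 0 1]
M⁻¹ · (75/8, 75/16)ᵀ = (-1/4, 4)ᵀ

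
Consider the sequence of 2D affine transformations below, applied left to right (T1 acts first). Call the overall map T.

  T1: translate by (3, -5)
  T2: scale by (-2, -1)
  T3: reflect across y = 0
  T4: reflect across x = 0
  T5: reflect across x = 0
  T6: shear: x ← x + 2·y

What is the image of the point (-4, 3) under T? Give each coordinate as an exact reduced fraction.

T(p) = (-2, -2)

T1 translate by (3, -5): (-4, 3) → (-1, -2)
T2 scale by (-2, -1): (-1, -2) → (2, 2)
T3 reflect across y = 0: (2, 2) → (2, -2)
T4 reflect across x = 0: (2, -2) → (-2, -2)
T5 reflect across x = 0: (-2, -2) → (2, -2)
T6 shear: x ← x + 2·y: (2, -2) → (-2, -2)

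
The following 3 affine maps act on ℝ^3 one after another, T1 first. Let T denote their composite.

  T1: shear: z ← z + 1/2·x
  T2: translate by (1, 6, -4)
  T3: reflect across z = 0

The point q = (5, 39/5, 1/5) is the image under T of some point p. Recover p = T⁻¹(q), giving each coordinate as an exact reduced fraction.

T1 = [1 0 0 0; 0 1 0 0; 1/2 0 1 0; 0 0 0 1]
T2·T1 = [1 0 0 1; 0 1 0 6; 1/2 0 1 -4; 0 0 0 1]
T3·…·T1 = [1 0 0 1; 0 1 0 6; -1/2 0 -1 4; 0 0 0 1]
det M = -1; M⁻¹ = [1 0 0 -1; 0 1 0 -6; -1/2 0 -1 9/2; 0 0 0 1]
M⁻¹ · (5, 39/5, 1/5)ᵀ = (4, 9/5, 9/5)ᵀ

p = (4, 9/5, 9/5)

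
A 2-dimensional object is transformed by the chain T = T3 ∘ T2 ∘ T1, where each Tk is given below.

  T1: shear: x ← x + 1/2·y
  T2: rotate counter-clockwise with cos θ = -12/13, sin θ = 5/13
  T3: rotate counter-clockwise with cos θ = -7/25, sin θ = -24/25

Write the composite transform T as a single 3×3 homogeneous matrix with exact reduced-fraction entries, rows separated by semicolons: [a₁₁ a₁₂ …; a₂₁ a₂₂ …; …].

T = [204/325 -151/325 0; 253/325 661/650 0; 0 0 1]

T1 = [1 1/2 0; 0 1 0; 0 0 1]
T2·T1 = [-12/13 -11/13 0; 5/13 -19/26 0; 0 0 1]
T3·…·T1 = [204/325 -151/325 0; 253/325 661/650 0; 0 0 1]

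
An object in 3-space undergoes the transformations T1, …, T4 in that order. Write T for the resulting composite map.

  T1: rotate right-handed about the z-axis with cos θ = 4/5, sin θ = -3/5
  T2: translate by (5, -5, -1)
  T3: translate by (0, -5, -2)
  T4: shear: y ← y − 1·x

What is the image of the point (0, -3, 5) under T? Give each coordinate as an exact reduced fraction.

T1 rotate right-handed about the z-axis with cos θ = 4/5, sin θ = -3/5: (0, -3, 5) → (-9/5, -12/5, 5)
T2 translate by (5, -5, -1): (-9/5, -12/5, 5) → (16/5, -37/5, 4)
T3 translate by (0, -5, -2): (16/5, -37/5, 4) → (16/5, -62/5, 2)
T4 shear: y ← y − 1·x: (16/5, -62/5, 2) → (16/5, -78/5, 2)

T(p) = (16/5, -78/5, 2)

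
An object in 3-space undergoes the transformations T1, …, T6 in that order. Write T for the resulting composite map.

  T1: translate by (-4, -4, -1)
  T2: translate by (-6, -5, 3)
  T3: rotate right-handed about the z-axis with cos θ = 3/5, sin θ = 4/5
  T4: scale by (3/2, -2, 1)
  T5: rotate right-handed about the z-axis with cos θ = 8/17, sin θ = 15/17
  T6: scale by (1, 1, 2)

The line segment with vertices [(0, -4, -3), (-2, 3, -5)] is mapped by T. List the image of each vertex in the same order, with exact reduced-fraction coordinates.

image vertices: (-2106/85, 1759/85, -2), (-2124/85, 786/85, -6)

T1 translate by (-4, -4, -1): (0, -4, -3) → (-4, -8, -4); (-2, 3, -5) → (-6, -1, -6)
T2 translate by (-6, -5, 3): (-4, -8, -4) → (-10, -13, -1); (-6, -1, -6) → (-12, -6, -3)
T3 rotate right-handed about the z-axis with cos θ = 3/5, sin θ = 4/5: (-10, -13, -1) → (22/5, -79/5, -1); (-12, -6, -3) → (-12/5, -66/5, -3)
T4 scale by (3/2, -2, 1): (22/5, -79/5, -1) → (33/5, 158/5, -1); (-12/5, -66/5, -3) → (-18/5, 132/5, -3)
T5 rotate right-handed about the z-axis with cos θ = 8/17, sin θ = 15/17: (33/5, 158/5, -1) → (-2106/85, 1759/85, -1); (-18/5, 132/5, -3) → (-2124/85, 786/85, -3)
T6 scale by (1, 1, 2): (-2106/85, 1759/85, -1) → (-2106/85, 1759/85, -2); (-2124/85, 786/85, -3) → (-2124/85, 786/85, -6)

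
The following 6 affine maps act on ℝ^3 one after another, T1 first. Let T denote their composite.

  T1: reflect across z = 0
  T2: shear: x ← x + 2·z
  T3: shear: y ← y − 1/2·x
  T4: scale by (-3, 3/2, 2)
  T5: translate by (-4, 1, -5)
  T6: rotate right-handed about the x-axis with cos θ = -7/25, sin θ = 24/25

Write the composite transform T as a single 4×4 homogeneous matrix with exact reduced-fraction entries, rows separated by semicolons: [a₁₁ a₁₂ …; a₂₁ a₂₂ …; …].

T = [-3 0 6 -4; 21/100 -21/50 3/2 113/25; -18/25 36/25 2 59/25; 0 0 0 1]

T1 = [1 0 0 0; 0 1 0 0; 0 0 -1 0; 0 0 0 1]
T2·T1 = [1 0 -2 0; 0 1 0 0; 0 0 -1 0; 0 0 0 1]
T3·…·T1 = [1 0 -2 0; -1/2 1 1 0; 0 0 -1 0; 0 0 0 1]
T4·…·T1 = [-3 0 6 0; -3/4 3/2 3/2 0; 0 0 -2 0; 0 0 0 1]
T5·…·T1 = [-3 0 6 -4; -3/4 3/2 3/2 1; 0 0 -2 -5; 0 0 0 1]
T6·…·T1 = [-3 0 6 -4; 21/100 -21/50 3/2 113/25; -18/25 36/25 2 59/25; 0 0 0 1]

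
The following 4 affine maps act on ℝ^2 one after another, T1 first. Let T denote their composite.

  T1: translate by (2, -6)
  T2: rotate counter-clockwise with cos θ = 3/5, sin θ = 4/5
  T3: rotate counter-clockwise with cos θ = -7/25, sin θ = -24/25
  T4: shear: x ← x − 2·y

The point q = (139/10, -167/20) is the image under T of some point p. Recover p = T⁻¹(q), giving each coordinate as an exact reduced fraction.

p = (3, -5/4)

T1 = [1 0 2; 0 1 -6; 0 0 1]
T2·T1 = [3/5 -4/5 6; 4/5 3/5 -2; 0 0 1]
T3·…·T1 = [3/5 4/5 -18/5; -4/5 3/5 -26/5; 0 0 1]
T4·…·T1 = [11/5 -2/5 34/5; -4/5 3/5 -26/5; 0 0 1]
det M = 1; M⁻¹ = [3/5 2/5 -2; 4/5 11/5 6; 0 0 1]
M⁻¹ · (139/10, -167/20)ᵀ = (3, -5/4)ᵀ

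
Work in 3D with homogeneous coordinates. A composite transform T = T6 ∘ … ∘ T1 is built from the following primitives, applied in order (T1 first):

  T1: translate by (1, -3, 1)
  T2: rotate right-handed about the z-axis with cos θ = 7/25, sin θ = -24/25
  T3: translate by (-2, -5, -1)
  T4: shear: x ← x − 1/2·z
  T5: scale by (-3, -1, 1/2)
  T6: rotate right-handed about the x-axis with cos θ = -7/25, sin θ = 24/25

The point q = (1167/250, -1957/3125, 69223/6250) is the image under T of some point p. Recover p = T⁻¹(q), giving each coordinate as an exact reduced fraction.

T1 = [1 0 0 1; 0 1 0 -3; 0 0 1 1; 0 0 0 1]
T2·T1 = [7/25 24/25 0 -13/5; -24/25 7/25 0 -9/5; 0 0 1 1; 0 0 0 1]
T3·…·T1 = [7/25 24/25 0 -23/5; -24/25 7/25 0 -34/5; 0 0 1 0; 0 0 0 1]
T4·…·T1 = [7/25 24/25 -1/2 -23/5; -24/25 7/25 0 -34/5; 0 0 1 0; 0 0 0 1]
T5·…·T1 = [-21/25 -72/25 3/2 69/5; 24/25 -7/25 0 34/5; 0 0 1/2 0; 0 0 0 1]
T6·…·T1 = [-21/25 -72/25 3/2 69/5; -168/625 49/625 -12/25 -238/125; 576/625 -168/625 -7/50 816/125; 0 0 0 1]
det M = 3/2; M⁻¹ = [-7/75 -336/625 527/625 -131/25; -8/25 -527/625 -336/625 158/25; 0 -48/25 -14/25 0; 0 0 0 1]
M⁻¹ · (1167/250, -1957/3125, 69223/6250)ᵀ = (4, -3/5, -5)ᵀ

p = (4, -3/5, -5)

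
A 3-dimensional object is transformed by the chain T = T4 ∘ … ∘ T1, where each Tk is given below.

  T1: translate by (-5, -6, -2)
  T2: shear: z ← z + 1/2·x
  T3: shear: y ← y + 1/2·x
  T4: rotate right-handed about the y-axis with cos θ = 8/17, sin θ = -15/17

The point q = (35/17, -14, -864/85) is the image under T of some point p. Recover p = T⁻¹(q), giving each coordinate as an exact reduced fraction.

T1 = [1 0 0 -5; 0 1 0 -6; 0 0 1 -2; 0 0 0 1]
T2·T1 = [1 0 0 -5; 0 1 0 -6; 1/2 0 1 -9/2; 0 0 0 1]
T3·…·T1 = [1 0 0 -5; 1/2 1 0 -17/2; 1/2 0 1 -9/2; 0 0 0 1]
T4·…·T1 = [1/34 0 -15/17 55/34; 1/2 1 0 -17/2; 19/17 0 8/17 -111/17; 0 0 0 1]
det M = 1; M⁻¹ = [8/17 0 15/17 5; -4/17 1 -15/34 6; -19/17 0 1/34 2; 0 0 0 1]
M⁻¹ · (35/17, -14, -864/85)ᵀ = (-3, -4, -3/5)ᵀ

p = (-3, -4, -3/5)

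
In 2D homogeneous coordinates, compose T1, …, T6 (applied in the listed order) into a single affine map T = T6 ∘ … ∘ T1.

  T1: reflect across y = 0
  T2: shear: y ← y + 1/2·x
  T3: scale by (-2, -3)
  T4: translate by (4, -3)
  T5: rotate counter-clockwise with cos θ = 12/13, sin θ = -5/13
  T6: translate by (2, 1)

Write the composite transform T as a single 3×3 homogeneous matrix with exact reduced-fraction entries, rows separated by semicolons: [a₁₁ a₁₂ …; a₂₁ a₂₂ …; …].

T1 = [1 0 0; 0 -1 0; 0 0 1]
T2·T1 = [1 0 0; 1/2 -1 0; 0 0 1]
T3·…·T1 = [-2 0 0; -3/2 3 0; 0 0 1]
T4·…·T1 = [-2 0 4; -3/2 3 -3; 0 0 1]
T5·…·T1 = [-63/26 15/13 33/13; -8/13 36/13 -56/13; 0 0 1]
T6·…·T1 = [-63/26 15/13 59/13; -8/13 36/13 -43/13; 0 0 1]

T = [-63/26 15/13 59/13; -8/13 36/13 -43/13; 0 0 1]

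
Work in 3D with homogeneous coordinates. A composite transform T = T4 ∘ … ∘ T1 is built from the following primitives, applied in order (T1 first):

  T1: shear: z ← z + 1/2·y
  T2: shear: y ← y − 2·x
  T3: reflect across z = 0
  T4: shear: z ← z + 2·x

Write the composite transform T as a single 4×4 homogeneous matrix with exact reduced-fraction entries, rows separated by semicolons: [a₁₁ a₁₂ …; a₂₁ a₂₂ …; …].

T = [1 0 0 0; -2 1 0 0; 2 -1/2 -1 0; 0 0 0 1]

T1 = [1 0 0 0; 0 1 0 0; 0 1/2 1 0; 0 0 0 1]
T2·T1 = [1 0 0 0; -2 1 0 0; 0 1/2 1 0; 0 0 0 1]
T3·…·T1 = [1 0 0 0; -2 1 0 0; 0 -1/2 -1 0; 0 0 0 1]
T4·…·T1 = [1 0 0 0; -2 1 0 0; 2 -1/2 -1 0; 0 0 0 1]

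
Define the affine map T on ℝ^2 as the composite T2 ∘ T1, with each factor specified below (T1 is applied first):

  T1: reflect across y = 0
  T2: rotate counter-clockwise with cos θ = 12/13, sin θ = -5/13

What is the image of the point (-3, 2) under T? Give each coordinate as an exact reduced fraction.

T(p) = (-46/13, -9/13)

T1 reflect across y = 0: (-3, 2) → (-3, -2)
T2 rotate counter-clockwise with cos θ = 12/13, sin θ = -5/13: (-3, -2) → (-46/13, -9/13)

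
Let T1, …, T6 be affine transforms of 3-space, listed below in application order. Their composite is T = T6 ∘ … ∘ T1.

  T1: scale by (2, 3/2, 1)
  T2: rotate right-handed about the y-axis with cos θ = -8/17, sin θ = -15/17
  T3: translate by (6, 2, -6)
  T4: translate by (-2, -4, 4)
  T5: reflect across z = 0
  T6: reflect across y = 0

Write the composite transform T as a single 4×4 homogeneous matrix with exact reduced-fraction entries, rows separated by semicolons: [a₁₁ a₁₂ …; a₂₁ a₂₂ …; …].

T = [-16/17 0 -15/17 4; 0 -3/2 0 2; -30/17 0 8/17 2; 0 0 0 1]

T1 = [2 0 0 0; 0 3/2 0 0; 0 0 1 0; 0 0 0 1]
T2·T1 = [-16/17 0 -15/17 0; 0 3/2 0 0; 30/17 0 -8/17 0; 0 0 0 1]
T3·…·T1 = [-16/17 0 -15/17 6; 0 3/2 0 2; 30/17 0 -8/17 -6; 0 0 0 1]
T4·…·T1 = [-16/17 0 -15/17 4; 0 3/2 0 -2; 30/17 0 -8/17 -2; 0 0 0 1]
T5·…·T1 = [-16/17 0 -15/17 4; 0 3/2 0 -2; -30/17 0 8/17 2; 0 0 0 1]
T6·…·T1 = [-16/17 0 -15/17 4; 0 -3/2 0 2; -30/17 0 8/17 2; 0 0 0 1]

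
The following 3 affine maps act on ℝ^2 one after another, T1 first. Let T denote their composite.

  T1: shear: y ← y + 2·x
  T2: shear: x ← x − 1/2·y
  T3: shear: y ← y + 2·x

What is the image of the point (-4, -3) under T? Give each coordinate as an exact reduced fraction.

T(p) = (3/2, -8)

T1 shear: y ← y + 2·x: (-4, -3) → (-4, -11)
T2 shear: x ← x − 1/2·y: (-4, -11) → (3/2, -11)
T3 shear: y ← y + 2·x: (3/2, -11) → (3/2, -8)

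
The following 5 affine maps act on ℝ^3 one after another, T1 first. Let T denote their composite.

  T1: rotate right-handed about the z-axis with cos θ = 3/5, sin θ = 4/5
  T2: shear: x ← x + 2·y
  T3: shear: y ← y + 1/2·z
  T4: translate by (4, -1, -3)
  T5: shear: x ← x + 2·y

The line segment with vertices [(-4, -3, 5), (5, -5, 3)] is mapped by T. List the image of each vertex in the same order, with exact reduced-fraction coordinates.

T1 rotate right-handed about the z-axis with cos θ = 3/5, sin θ = 4/5: (-4, -3, 5) → (0, -5, 5); (5, -5, 3) → (7, 1, 3)
T2 shear: x ← x + 2·y: (0, -5, 5) → (-10, -5, 5); (7, 1, 3) → (9, 1, 3)
T3 shear: y ← y + 1/2·z: (-10, -5, 5) → (-10, -5/2, 5); (9, 1, 3) → (9, 5/2, 3)
T4 translate by (4, -1, -3): (-10, -5/2, 5) → (-6, -7/2, 2); (9, 5/2, 3) → (13, 3/2, 0)
T5 shear: x ← x + 2·y: (-6, -7/2, 2) → (-13, -7/2, 2); (13, 3/2, 0) → (16, 3/2, 0)

image vertices: (-13, -7/2, 2), (16, 3/2, 0)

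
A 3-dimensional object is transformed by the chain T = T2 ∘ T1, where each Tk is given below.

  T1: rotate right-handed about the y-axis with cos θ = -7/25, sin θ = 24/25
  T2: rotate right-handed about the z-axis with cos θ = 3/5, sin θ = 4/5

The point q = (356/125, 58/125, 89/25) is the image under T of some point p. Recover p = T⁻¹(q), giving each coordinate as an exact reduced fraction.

p = (-4, -2, 1)

T1 = [-7/25 0 24/25 0; 0 1 0 0; -24/25 0 -7/25 0; 0 0 0 1]
T2·T1 = [-21/125 -4/5 72/125 0; -28/125 3/5 96/125 0; -24/25 0 -7/25 0; 0 0 0 1]
det M = 1; M⁻¹ = [-21/125 -28/125 -24/25 0; -4/5 3/5 0 0; 72/125 96/125 -7/25 0; 0 0 0 1]
M⁻¹ · (356/125, 58/125, 89/25)ᵀ = (-4, -2, 1)ᵀ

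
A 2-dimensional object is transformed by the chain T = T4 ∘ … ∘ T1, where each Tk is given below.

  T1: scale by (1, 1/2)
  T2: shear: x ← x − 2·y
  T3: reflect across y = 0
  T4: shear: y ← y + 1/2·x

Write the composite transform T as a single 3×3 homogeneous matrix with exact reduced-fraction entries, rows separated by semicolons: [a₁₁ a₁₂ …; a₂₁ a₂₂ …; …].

T = [1 -1 0; 1/2 -1 0; 0 0 1]

T1 = [1 0 0; 0 1/2 0; 0 0 1]
T2·T1 = [1 -1 0; 0 1/2 0; 0 0 1]
T3·…·T1 = [1 -1 0; 0 -1/2 0; 0 0 1]
T4·…·T1 = [1 -1 0; 1/2 -1 0; 0 0 1]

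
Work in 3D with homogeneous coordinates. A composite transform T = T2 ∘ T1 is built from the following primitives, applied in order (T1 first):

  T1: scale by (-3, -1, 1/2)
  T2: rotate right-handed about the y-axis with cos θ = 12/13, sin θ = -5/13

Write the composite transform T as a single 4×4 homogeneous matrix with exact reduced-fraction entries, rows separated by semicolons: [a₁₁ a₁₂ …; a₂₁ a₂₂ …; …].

T1 = [-3 0 0 0; 0 -1 0 0; 0 0 1/2 0; 0 0 0 1]
T2·T1 = [-36/13 0 -5/26 0; 0 -1 0 0; -15/13 0 6/13 0; 0 0 0 1]

T = [-36/13 0 -5/26 0; 0 -1 0 0; -15/13 0 6/13 0; 0 0 0 1]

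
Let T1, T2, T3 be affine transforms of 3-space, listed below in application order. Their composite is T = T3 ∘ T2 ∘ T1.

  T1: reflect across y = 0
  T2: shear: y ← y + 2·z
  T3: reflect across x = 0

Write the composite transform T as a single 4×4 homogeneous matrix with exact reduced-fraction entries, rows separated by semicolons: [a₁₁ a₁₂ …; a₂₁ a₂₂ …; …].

T1 = [1 0 0 0; 0 -1 0 0; 0 0 1 0; 0 0 0 1]
T2·T1 = [1 0 0 0; 0 -1 2 0; 0 0 1 0; 0 0 0 1]
T3·…·T1 = [-1 0 0 0; 0 -1 2 0; 0 0 1 0; 0 0 0 1]

T = [-1 0 0 0; 0 -1 2 0; 0 0 1 0; 0 0 0 1]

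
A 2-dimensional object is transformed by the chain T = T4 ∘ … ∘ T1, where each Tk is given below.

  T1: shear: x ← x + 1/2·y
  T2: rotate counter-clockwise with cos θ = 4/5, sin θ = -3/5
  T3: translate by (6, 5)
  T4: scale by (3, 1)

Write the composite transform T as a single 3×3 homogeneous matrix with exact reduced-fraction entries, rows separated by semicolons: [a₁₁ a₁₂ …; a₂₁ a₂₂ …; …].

T = [12/5 3 18; -3/5 1/2 5; 0 0 1]

T1 = [1 1/2 0; 0 1 0; 0 0 1]
T2·T1 = [4/5 1 0; -3/5 1/2 0; 0 0 1]
T3·…·T1 = [4/5 1 6; -3/5 1/2 5; 0 0 1]
T4·…·T1 = [12/5 3 18; -3/5 1/2 5; 0 0 1]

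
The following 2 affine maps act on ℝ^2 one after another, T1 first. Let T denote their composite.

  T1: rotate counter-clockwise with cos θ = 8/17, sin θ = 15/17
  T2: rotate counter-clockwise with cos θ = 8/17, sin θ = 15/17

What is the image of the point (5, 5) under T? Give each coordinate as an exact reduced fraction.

T(p) = (-2005/289, 395/289)

T1 rotate counter-clockwise with cos θ = 8/17, sin θ = 15/17: (5, 5) → (-35/17, 115/17)
T2 rotate counter-clockwise with cos θ = 8/17, sin θ = 15/17: (-35/17, 115/17) → (-2005/289, 395/289)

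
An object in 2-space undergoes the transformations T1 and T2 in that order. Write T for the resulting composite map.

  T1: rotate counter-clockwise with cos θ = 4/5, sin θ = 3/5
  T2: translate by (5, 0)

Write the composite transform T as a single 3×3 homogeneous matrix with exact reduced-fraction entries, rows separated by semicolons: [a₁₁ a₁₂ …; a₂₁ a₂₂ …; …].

T = [4/5 -3/5 5; 3/5 4/5 0; 0 0 1]

T1 = [4/5 -3/5 0; 3/5 4/5 0; 0 0 1]
T2·T1 = [4/5 -3/5 5; 3/5 4/5 0; 0 0 1]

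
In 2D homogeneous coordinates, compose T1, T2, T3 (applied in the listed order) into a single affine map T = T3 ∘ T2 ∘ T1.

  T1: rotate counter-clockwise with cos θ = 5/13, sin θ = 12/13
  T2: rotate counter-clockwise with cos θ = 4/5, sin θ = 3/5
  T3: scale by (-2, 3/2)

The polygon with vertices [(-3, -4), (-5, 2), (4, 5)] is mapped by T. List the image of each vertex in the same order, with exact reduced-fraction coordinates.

T1 rotate counter-clockwise with cos θ = 5/13, sin θ = 12/13: (-3, -4) → (33/13, -56/13); (-5, 2) → (-49/13, -50/13); (4, 5) → (-40/13, 73/13)
T2 rotate counter-clockwise with cos θ = 4/5, sin θ = 3/5: (33/13, -56/13) → (60/13, -25/13); (-49/13, -50/13) → (-46/65, -347/65); (-40/13, 73/13) → (-379/65, 172/65)
T3 scale by (-2, 3/2): (60/13, -25/13) → (-120/13, -75/26); (-46/65, -347/65) → (92/65, -1041/130); (-379/65, 172/65) → (758/65, 258/65)

image vertices: (-120/13, -75/26), (92/65, -1041/130), (758/65, 258/65)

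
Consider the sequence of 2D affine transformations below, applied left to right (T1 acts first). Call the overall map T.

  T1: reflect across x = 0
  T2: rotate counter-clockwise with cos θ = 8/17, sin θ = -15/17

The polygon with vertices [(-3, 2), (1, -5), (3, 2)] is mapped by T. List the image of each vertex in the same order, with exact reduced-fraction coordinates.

T1 reflect across x = 0: (-3, 2) → (3, 2); (1, -5) → (-1, -5); (3, 2) → (-3, 2)
T2 rotate counter-clockwise with cos θ = 8/17, sin θ = -15/17: (3, 2) → (54/17, -29/17); (-1, -5) → (-83/17, -25/17); (-3, 2) → (6/17, 61/17)

image vertices: (54/17, -29/17), (-83/17, -25/17), (6/17, 61/17)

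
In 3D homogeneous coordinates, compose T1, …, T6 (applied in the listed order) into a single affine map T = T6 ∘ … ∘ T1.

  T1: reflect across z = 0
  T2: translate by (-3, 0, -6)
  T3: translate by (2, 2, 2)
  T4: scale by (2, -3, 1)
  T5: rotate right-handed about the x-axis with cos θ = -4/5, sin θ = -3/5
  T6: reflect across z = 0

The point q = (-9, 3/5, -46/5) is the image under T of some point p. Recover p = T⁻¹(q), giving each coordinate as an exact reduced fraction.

T1 = [1 0 0 0; 0 1 0 0; 0 0 -1 0; 0 0 0 1]
T2·T1 = [1 0 0 -3; 0 1 0 0; 0 0 -1 -6; 0 0 0 1]
T3·…·T1 = [1 0 0 -1; 0 1 0 2; 0 0 -1 -4; 0 0 0 1]
T4·…·T1 = [2 0 0 -2; 0 -3 0 -6; 0 0 -1 -4; 0 0 0 1]
T5·…·T1 = [2 0 0 -2; 0 12/5 -3/5 12/5; 0 9/5 4/5 34/5; 0 0 0 1]
T6·…·T1 = [2 0 0 -2; 0 12/5 -3/5 12/5; 0 -9/5 -4/5 -34/5; 0 0 0 1]
det M = -6; M⁻¹ = [1/2 0 0 1; 0 4/15 -1/5 -2; 0 -3/5 -4/5 -4; 0 0 0 1]
M⁻¹ · (-9, 3/5, -46/5)ᵀ = (-7/2, 0, 3)ᵀ

p = (-7/2, 0, 3)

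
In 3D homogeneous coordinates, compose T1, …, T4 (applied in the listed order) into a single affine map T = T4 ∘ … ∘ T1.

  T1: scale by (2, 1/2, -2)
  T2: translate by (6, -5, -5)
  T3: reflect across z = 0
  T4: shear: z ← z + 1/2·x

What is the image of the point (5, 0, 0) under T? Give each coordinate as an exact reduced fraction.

T1 scale by (2, 1/2, -2): (5, 0, 0) → (10, 0, 0)
T2 translate by (6, -5, -5): (10, 0, 0) → (16, -5, -5)
T3 reflect across z = 0: (16, -5, -5) → (16, -5, 5)
T4 shear: z ← z + 1/2·x: (16, -5, 5) → (16, -5, 13)

T(p) = (16, -5, 13)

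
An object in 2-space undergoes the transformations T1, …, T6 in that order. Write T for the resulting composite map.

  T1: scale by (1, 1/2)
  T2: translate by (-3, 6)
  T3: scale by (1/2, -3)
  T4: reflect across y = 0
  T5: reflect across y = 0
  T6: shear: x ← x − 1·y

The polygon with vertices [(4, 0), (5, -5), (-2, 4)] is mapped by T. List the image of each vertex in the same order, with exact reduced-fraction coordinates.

image vertices: (37/2, -18), (23/2, -21/2), (43/2, -24)

T1 scale by (1, 1/2): (4, 0) → (4, 0); (5, -5) → (5, -5/2); (-2, 4) → (-2, 2)
T2 translate by (-3, 6): (4, 0) → (1, 6); (5, -5/2) → (2, 7/2); (-2, 2) → (-5, 8)
T3 scale by (1/2, -3): (1, 6) → (1/2, -18); (2, 7/2) → (1, -21/2); (-5, 8) → (-5/2, -24)
T4 reflect across y = 0: (1/2, -18) → (1/2, 18); (1, -21/2) → (1, 21/2); (-5/2, -24) → (-5/2, 24)
T5 reflect across y = 0: (1/2, 18) → (1/2, -18); (1, 21/2) → (1, -21/2); (-5/2, 24) → (-5/2, -24)
T6 shear: x ← x − 1·y: (1/2, -18) → (37/2, -18); (1, -21/2) → (23/2, -21/2); (-5/2, -24) → (43/2, -24)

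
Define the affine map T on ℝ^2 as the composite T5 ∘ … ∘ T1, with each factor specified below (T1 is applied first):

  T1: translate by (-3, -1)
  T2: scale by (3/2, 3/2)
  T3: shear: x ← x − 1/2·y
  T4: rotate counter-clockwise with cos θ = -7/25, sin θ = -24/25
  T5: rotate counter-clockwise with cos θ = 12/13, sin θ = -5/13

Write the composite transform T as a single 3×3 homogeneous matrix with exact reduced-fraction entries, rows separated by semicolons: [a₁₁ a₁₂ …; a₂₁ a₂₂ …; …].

T1 = [1 0 -3; 0 1 -1; 0 0 1]
T2·T1 = [3/2 0 -9/2; 0 3/2 -3/2; 0 0 1]
T3·…·T1 = [3/2 -3/4 -15/4; 0 3/2 -3/2; 0 0 1]
T4·…·T1 = [-21/50 33/20 -39/100; -36/25 3/10 201/50; 0 0 1]
T5·…·T1 = [-306/325 213/130 771/650; -759/650 -93/260 5019/1300; 0 0 1]

T = [-306/325 213/130 771/650; -759/650 -93/260 5019/1300; 0 0 1]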